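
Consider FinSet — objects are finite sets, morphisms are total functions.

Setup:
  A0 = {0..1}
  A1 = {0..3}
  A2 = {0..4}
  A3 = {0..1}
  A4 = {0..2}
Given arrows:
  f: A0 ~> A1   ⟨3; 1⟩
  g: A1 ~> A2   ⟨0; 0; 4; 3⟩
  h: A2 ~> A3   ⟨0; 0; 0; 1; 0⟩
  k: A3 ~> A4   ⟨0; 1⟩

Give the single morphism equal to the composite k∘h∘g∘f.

  0 f~>3 g~>3 h~>1 k~>1
  1 f~>1 g~>0 h~>0 k~>0
⟦path⟧: ⟨1; 0⟩

Answer: ⟨1; 0⟩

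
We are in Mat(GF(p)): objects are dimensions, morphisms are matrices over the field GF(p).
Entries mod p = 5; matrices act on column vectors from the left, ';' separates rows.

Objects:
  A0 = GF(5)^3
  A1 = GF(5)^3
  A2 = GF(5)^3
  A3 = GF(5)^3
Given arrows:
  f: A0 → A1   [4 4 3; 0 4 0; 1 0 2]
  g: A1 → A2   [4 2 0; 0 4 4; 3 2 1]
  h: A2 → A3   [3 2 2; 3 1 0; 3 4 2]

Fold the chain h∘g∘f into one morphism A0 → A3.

Answer: [2 4 4; 2 3 4; 0 1 0]

Trace:
  e0=[1,0,0] f→[4,0,1] g→[1,4,3] h→[2,2,0]
  e1=[0,1,0] f→[4,4,0] g→[4,1,0] h→[4,3,1]
  e2=[0,0,1] f→[3,0,2] g→[2,3,1] h→[4,4,0]
⟦path⟧: [2 4 4; 2 3 4; 0 1 0]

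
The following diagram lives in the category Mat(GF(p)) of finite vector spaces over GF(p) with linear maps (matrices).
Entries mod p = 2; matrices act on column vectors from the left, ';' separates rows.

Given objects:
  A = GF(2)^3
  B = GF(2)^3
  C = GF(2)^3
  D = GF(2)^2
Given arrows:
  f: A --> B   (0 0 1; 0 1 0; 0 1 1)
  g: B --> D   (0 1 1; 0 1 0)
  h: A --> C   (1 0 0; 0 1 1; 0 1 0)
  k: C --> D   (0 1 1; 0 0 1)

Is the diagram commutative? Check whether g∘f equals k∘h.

Answer: COMMUTES

Work:
Path 1 = f;g:
  e0=⟨1,0,0⟩ f-->⟨0,0,0⟩ g-->⟨0,0⟩
  e1=⟨0,1,0⟩ f-->⟨0,1,1⟩ g-->⟨0,1⟩
  e2=⟨0,0,1⟩ f-->⟨1,0,1⟩ g-->⟨1,0⟩
  result₁ = (0 0 1; 0 1 0)
Path 2 = h;k:
  e0=⟨1,0,0⟩ h-->⟨1,0,0⟩ k-->⟨0,0⟩
  e1=⟨0,1,0⟩ h-->⟨0,1,1⟩ k-->⟨0,1⟩
  e2=⟨0,0,1⟩ h-->⟨0,1,0⟩ k-->⟨1,0⟩
  result₂ = (0 0 1; 0 1 0)
Equal? same morphism ✓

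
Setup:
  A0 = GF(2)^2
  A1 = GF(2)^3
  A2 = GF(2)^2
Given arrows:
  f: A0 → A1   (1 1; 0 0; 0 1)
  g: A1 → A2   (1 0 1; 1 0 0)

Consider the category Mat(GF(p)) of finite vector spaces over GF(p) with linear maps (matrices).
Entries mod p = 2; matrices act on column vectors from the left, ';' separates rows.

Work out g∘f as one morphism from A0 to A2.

Answer: (1 0; 1 1)

Trace:
  e0=(1,0) f→(1,0,0) g→(1,1)
  e1=(0,1) f→(1,0,1) g→(0,1)
⟦path⟧: (1 0; 1 1)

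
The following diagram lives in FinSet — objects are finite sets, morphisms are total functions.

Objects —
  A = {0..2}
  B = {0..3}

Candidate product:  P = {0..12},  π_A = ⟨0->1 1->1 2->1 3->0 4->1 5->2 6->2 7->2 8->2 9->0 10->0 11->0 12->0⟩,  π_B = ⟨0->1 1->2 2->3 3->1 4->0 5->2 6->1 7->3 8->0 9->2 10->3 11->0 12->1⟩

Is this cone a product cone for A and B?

Answer: NOT A VALID PRODUCT — |P|=13 ≠ |A|·|B|=12

Work:
|A|·|B| = 3·4 = 12;  |P| = 13
  → cardinalities differ; no bijection possible.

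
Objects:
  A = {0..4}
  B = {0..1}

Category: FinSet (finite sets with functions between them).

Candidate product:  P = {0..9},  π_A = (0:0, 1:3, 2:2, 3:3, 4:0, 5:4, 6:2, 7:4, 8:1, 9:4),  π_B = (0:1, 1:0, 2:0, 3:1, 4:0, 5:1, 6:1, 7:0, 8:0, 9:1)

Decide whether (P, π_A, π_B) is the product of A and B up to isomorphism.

|A|·|B| = 5·2 = 10;  |P| = 10
Check the pairing map k ↦ (π_A(k), π_B(k)):
  0 : (0,1)
  1 : (3,0)
  2 : (2,0)
  3 : (3,1)
  4 : (0,0)
  5 : (4,1)
  6 : (2,1)
  7 : (4,0)
  8 : (1,0)
  9 : (4,1)  ✗ repeats pair of k=5
distinct pairs in image: 9 / 10 needed
  → (4,1) hit at k=5 and k=9

Answer: NOT A VALID PRODUCT — duplicate pair at indices 5,9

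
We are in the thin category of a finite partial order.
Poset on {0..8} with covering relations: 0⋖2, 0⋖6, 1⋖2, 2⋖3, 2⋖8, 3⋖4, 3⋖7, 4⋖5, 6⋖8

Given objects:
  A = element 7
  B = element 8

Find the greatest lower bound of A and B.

Answer: A∧B = 2

Work:
Lower bounds of A=7 and B=8: {0,1,2}
  0 <= 2
  1 <= 2
  2 <= 2
glb = 2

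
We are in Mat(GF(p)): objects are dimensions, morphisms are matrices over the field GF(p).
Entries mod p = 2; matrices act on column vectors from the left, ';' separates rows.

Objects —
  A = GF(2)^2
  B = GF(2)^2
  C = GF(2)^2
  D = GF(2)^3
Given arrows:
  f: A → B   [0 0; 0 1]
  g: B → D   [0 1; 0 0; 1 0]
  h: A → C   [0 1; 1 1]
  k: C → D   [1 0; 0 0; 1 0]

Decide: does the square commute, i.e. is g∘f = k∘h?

Answer: DOES NOT COMMUTE

Work:
1) trace f;g:
  e0=(1,0) f→(0,0) g→(0,0,0)
  e1=(0,1) f→(0,1) g→(1,0,0)
  result₁ = [0 1; 0 0; 0 0]
2) trace h;k:
  e0=(1,0) h→(0,1) k→(0,0,0)
  e1=(0,1) h→(1,1) k→(1,0,1)
  result₂ = [0 1; 0 0; 0 1]
Equal? NO — does not commute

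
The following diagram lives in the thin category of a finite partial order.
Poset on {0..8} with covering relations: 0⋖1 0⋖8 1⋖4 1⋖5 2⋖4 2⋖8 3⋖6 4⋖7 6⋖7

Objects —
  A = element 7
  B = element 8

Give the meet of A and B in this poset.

Answer: NO MEET EXISTS

Derivation:
Common predecessors of 7,8: {0,2}
  maximal lower bounds 0 and 2 are incomparable: neither 0<=2 nor 2<=0
→ no greatest lower bound exists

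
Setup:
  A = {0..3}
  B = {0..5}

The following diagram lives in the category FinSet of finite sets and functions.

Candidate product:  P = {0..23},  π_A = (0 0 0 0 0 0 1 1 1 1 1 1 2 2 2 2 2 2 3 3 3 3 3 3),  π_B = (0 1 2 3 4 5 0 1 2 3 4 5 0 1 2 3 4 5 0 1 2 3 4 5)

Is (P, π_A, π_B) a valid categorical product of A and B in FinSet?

|A|·|B| = 4·6 = 24;  |P| = 24
Check the pairing map k ↦ (π_A(k), π_B(k)):
  0 ↦ (0,0)
  1 ↦ (0,1)
  2 ↦ (0,2)
  3 ↦ (0,3)
  4 ↦ (0,4)
  5 ↦ (0,5)
  6 ↦ (1,0)
  7 ↦ (1,1)
  8 ↦ (1,2)
  9 ↦ (1,3)
  10 ↦ (1,4)
  11 ↦ (1,5)
  12 ↦ (2,0)
  13 ↦ (2,1)
  14 ↦ (2,2)
  15 ↦ (2,3)
  16 ↦ (2,4)
  17 ↦ (2,5)
  18 ↦ (3,0)
  19 ↦ (3,1)
  20 ↦ (3,2)
  21 ↦ (3,3)
  22 ↦ (3,4)
  23 ↦ (3,5)
distinct pairs in image: 24 / 24 needed
  → bijection onto A×B; projections well-typed.

Answer: VALID PRODUCT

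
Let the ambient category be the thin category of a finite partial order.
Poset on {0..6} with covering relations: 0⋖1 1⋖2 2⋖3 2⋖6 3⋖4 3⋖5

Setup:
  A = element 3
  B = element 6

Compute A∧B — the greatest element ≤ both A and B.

Lower bounds of A=3 and B=6: {0,1,2}
  0 ≤ 2
  1 ≤ 2
  2 ≤ 2
glb = 2

Answer: A∧B = 2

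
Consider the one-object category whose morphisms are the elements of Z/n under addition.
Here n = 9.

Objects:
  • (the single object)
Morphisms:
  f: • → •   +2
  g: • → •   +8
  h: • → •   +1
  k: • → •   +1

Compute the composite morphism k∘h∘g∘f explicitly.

  0 +2≡2 +8≡1 +1≡2 +1≡3  (mod 9)
composite: +3

Answer: +3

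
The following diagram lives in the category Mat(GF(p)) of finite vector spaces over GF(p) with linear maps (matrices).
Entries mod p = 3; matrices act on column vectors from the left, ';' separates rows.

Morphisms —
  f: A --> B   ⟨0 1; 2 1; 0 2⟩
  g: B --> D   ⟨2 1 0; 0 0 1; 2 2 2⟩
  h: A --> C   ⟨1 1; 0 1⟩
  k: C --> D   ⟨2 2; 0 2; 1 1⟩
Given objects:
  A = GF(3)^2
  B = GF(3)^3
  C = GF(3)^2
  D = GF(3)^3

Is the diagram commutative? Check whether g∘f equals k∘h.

Answer: DOES NOT COMMUTE

Derivation:
Path 1 = f;g:
  e0=(1,0) f-->(0,2,0) g-->(2,0,1)
  e1=(0,1) f-->(1,1,2) g-->(0,2,2)
  composite₁ = ⟨2 0; 0 2; 1 2⟩
Path 2 = h;k:
  e0=(1,0) h-->(1,0) k-->(2,0,1)
  e1=(0,1) h-->(1,1) k-->(1,2,2)
  composite₂ = ⟨2 1; 0 2; 1 2⟩
Equal? distinct morphisms ✗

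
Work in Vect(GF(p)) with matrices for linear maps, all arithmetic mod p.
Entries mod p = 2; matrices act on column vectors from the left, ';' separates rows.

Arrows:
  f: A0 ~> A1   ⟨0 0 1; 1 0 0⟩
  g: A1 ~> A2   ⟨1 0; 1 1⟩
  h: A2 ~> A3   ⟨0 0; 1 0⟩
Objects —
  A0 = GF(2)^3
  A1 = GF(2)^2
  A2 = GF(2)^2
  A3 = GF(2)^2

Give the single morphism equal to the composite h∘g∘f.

Answer: ⟨0 0 0; 0 0 1⟩

Trace:
  e0=⟨1,0,0⟩ f~>⟨0,1⟩ g~>⟨0,1⟩ h~>⟨0,0⟩
  e1=⟨0,1,0⟩ f~>⟨0,0⟩ g~>⟨0,0⟩ h~>⟨0,0⟩
  e2=⟨0,0,1⟩ f~>⟨1,0⟩ g~>⟨1,1⟩ h~>⟨0,1⟩
⟦path⟧: ⟨0 0 0; 0 0 1⟩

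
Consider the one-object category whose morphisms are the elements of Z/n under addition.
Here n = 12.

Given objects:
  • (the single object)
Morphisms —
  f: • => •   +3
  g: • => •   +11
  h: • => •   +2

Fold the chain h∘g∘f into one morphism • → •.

Answer: +4

Work:
  0 +3≡3 +11≡2 +2≡4  (mod 12)
result: +4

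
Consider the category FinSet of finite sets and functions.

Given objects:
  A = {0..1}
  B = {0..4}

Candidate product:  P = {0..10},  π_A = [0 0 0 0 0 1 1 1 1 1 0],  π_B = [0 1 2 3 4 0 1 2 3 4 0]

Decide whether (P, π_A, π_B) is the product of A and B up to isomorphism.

Answer: NOT A VALID PRODUCT — |P|=11 ≠ |A|·|B|=10

Derivation:
|A|·|B| = 2·5 = 10;  |P| = 11
  → cardinalities differ; no bijection possible.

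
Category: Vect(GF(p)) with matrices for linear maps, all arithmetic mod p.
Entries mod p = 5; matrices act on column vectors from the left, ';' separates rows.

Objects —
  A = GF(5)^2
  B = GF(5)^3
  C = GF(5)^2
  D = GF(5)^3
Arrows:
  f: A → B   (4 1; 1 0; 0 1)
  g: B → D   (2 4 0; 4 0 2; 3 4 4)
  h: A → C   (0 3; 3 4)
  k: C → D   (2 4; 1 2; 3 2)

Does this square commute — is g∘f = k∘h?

Along f;g (path 1):
  e0=[1,0] f→[4,1,0] g→[2,1,1]
  e1=[0,1] f→[1,0,1] g→[2,1,2]
  result₁ = (2 2; 1 1; 1 2)
Along h;k (path 2):
  e0=[1,0] h→[0,3] k→[2,1,1]
  e1=[0,1] h→[3,4] k→[2,1,2]
  result₂ = (2 2; 1 1; 1 2)
Equal? YES — commutes

Answer: COMMUTES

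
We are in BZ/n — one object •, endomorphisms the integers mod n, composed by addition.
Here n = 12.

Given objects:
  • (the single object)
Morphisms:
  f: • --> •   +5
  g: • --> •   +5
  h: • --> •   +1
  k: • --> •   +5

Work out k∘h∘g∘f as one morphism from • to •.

Answer: +4

Work:
  0 +5≡5 +5≡10 +1≡11 +5≡4  (mod 12)
result: +4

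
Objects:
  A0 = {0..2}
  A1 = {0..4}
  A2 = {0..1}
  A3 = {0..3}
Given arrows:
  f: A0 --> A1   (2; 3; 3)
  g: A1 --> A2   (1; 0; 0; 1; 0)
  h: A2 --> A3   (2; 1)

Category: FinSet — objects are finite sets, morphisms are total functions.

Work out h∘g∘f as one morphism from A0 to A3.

  0 f-->2 g-->0 h-->2
  1 f-->3 g-->1 h-->1
  2 f-->3 g-->1 h-->1
composite: (2; 1; 1)

Answer: (2; 1; 1)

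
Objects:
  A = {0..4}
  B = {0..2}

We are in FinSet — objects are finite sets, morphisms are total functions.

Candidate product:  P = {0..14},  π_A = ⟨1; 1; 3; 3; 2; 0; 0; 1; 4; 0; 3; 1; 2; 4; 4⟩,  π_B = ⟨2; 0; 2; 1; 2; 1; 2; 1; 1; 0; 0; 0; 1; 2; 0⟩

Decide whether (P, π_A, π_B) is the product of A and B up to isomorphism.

|A|·|B| = 5·3 = 15;  |P| = 15
Check the pairing map k ↦ (π_A(k), π_B(k)):
  0 : (1,2)
  1 : (1,0)
  2 : (3,2)
  3 : (3,1)
  4 : (2,2)
  5 : (0,1)
  6 : (0,2)
  7 : (1,1)
  8 : (4,1)
  9 : (0,0)
  10 : (3,0)
  11 : (1,0)  ✗ repeats pair of k=1
  12 : (2,1)
  13 : (4,2)
  14 : (4,0)
distinct pairs in image: 14 / 15 needed
  → (1,0) hit at k=1 and k=11

Answer: NOT A VALID PRODUCT — duplicate pair at indices 1,11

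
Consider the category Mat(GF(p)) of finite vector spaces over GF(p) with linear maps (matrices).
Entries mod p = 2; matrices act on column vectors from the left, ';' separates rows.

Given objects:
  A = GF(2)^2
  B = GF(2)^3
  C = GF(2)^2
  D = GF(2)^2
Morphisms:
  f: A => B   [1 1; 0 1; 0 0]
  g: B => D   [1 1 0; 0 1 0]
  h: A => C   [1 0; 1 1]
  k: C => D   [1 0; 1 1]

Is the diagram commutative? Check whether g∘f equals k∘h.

Answer: COMMUTES

Work:
Path 1 = f;g:
  e0=(1,0) f=>(1,0,0) g=>(1,0)
  e1=(0,1) f=>(1,1,0) g=>(0,1)
  result₁ = [1 0; 0 1]
Path 2 = h;k:
  e0=(1,0) h=>(1,1) k=>(1,0)
  e1=(0,1) h=>(0,1) k=>(0,1)
  result₂ = [1 0; 0 1]
Equal? YES — commutes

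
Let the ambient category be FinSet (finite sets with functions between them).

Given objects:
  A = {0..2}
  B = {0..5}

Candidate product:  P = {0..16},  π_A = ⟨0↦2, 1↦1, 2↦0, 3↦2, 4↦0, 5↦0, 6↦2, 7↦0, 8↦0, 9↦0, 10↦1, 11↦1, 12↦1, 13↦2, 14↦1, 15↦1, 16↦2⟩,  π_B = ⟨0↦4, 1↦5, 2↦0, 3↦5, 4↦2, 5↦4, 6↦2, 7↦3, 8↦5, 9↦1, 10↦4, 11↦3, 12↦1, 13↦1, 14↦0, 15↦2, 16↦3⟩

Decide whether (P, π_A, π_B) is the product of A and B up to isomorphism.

Answer: NOT A VALID PRODUCT — |P|=17 ≠ |A|·|B|=18

Derivation:
|A|·|B| = 3·6 = 18;  |P| = 17
  → cardinalities differ; no bijection possible.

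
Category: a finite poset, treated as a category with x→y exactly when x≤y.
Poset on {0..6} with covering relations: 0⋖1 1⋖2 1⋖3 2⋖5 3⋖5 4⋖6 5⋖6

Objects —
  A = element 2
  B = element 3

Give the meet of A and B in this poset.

Common predecessors of 2,3: {0,1}
  0 <= 1
  1 <= 1
glb = 1

Answer: A∧B = 1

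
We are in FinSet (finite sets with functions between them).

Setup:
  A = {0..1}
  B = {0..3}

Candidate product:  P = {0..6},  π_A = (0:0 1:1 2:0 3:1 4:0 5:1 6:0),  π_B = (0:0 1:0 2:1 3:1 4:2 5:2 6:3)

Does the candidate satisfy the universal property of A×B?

|A|·|B| = 2·4 = 8;  |P| = 7
  → cardinalities differ; no bijection possible.

Answer: NOT A VALID PRODUCT — |P|=7 ≠ |A|·|B|=8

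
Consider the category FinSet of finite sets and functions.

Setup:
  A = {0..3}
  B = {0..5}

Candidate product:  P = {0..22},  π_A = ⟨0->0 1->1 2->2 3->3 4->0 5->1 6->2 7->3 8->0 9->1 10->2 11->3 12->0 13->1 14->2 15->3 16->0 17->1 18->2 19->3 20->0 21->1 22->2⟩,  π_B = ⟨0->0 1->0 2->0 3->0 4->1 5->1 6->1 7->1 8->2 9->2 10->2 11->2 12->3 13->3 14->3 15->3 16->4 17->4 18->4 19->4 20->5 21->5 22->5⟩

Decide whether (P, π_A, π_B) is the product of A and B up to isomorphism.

Answer: NOT A VALID PRODUCT — |P|=23 ≠ |A|·|B|=24

Work:
|A|·|B| = 4·6 = 24;  |P| = 23
  → cardinalities differ; no bijection possible.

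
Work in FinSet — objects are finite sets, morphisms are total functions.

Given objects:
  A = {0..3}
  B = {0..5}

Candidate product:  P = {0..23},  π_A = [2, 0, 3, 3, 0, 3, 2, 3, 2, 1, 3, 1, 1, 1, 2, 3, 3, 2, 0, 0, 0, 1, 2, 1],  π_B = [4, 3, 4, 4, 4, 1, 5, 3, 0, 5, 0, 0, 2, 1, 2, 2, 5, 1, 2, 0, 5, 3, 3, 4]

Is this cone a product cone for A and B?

Answer: NOT A VALID PRODUCT — duplicate pair at indices 2,3

Trace:
|A|·|B| = 4·6 = 24;  |P| = 24
Check the pairing map k ↦ (π_A(k), π_B(k)):
  0 ↦ (2,4)
  1 ↦ (0,3)
  2 ↦ (3,4)
  3 ↦ (3,4)  ✗ repeats pair of k=2
  4 ↦ (0,4)
  5 ↦ (3,1)
  6 ↦ (2,5)
  7 ↦ (3,3)
  8 ↦ (2,0)
  9 ↦ (1,5)
  10 ↦ (3,0)
  11 ↦ (1,0)
  12 ↦ (1,2)
  13 ↦ (1,1)
  14 ↦ (2,2)
  15 ↦ (3,2)
  16 ↦ (3,5)
  17 ↦ (2,1)
  18 ↦ (0,2)
  19 ↦ (0,0)
  20 ↦ (0,5)
  21 ↦ (1,3)
  22 ↦ (2,3)
  23 ↦ (1,4)
distinct pairs in image: 23 / 24 needed
  → (3,4) hit at k=2 and k=3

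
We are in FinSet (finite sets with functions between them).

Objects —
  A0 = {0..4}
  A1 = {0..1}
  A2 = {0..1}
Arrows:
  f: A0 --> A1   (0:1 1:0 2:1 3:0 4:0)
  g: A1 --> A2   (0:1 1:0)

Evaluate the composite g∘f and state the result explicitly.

Answer: (0:0 1:1 2:0 3:1 4:1)

Derivation:
  0 f-->1 g-->0
  1 f-->0 g-->1
  2 f-->1 g-->0
  3 f-->0 g-->1
  4 f-->0 g-->1
⟦path⟧: (0:0 1:1 2:0 3:1 4:1)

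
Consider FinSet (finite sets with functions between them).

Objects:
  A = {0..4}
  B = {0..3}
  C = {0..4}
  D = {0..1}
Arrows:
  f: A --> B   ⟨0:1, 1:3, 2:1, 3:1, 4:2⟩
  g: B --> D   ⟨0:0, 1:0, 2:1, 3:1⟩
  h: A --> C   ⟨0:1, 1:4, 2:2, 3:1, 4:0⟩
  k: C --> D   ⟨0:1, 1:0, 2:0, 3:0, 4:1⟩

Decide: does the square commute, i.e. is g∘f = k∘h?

1) trace f;g:
  0 f-->1 g-->0
  1 f-->3 g-->1
  2 f-->1 g-->0
  3 f-->1 g-->0
  4 f-->2 g-->1
  result₁ = ⟨0:0, 1:1, 2:0, 3:0, 4:1⟩
2) trace h;k:
  0 h-->1 k-->0
  1 h-->4 k-->1
  2 h-->2 k-->0
  3 h-->1 k-->0
  4 h-->0 k-->1
  result₂ = ⟨0:0, 1:1, 2:0, 3:0, 4:1⟩
Equal? YES — commutes

Answer: COMMUTES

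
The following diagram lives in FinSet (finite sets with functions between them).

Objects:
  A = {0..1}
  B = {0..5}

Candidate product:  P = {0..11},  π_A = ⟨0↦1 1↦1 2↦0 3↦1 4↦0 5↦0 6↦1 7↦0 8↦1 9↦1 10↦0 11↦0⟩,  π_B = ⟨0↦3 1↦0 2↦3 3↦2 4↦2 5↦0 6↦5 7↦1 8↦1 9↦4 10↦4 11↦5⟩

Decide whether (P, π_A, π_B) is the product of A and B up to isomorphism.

|A|·|B| = 2·6 = 12;  |P| = 12
Check the pairing map k ↦ (π_A(k), π_B(k)):
  0 ↦ (1,3)
  1 ↦ (1,0)
  2 ↦ (0,3)
  3 ↦ (1,2)
  4 ↦ (0,2)
  5 ↦ (0,0)
  6 ↦ (1,5)
  7 ↦ (0,1)
  8 ↦ (1,1)
  9 ↦ (1,4)
  10 ↦ (0,4)
  11 ↦ (0,5)
distinct pairs in image: 12 / 12 needed
  → bijection onto A×B; projections well-typed.

Answer: VALID PRODUCT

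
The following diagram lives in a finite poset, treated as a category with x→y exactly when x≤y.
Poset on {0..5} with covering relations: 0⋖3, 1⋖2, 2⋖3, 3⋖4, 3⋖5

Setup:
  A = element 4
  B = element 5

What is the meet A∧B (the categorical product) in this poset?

{x : x<=A ∧ x<=B} = {0,1,2,3}  (A=4, B=5)
  0 <= 3
  1 <= 3
  2 <= 3
  3 <= 3
glb = 3

Answer: A∧B = 3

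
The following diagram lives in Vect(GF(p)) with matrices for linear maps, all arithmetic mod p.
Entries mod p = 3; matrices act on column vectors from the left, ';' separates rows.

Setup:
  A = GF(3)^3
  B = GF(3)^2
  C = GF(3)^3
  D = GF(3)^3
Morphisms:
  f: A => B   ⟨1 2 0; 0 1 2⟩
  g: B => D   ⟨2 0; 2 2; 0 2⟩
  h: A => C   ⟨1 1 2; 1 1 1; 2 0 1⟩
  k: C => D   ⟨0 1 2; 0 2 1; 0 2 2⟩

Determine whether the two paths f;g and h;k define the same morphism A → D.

Path 1 = f;g:
  e0=[1,0,0] f=>[1,0] g=>[2,2,0]
  e1=[0,1,0] f=>[2,1] g=>[1,0,2]
  e2=[0,0,1] f=>[0,2] g=>[0,1,1]
  result₁ = ⟨2 1 0; 2 0 1; 0 2 1⟩
Path 2 = h;k:
  e0=[1,0,0] h=>[1,1,2] k=>[2,1,0]
  e1=[0,1,0] h=>[1,1,0] k=>[1,2,2]
  e2=[0,0,1] h=>[2,1,1] k=>[0,0,1]
  result₂ = ⟨2 1 0; 1 2 0; 0 2 1⟩
Equal? differ; not commutative

Answer: DOES NOT COMMUTE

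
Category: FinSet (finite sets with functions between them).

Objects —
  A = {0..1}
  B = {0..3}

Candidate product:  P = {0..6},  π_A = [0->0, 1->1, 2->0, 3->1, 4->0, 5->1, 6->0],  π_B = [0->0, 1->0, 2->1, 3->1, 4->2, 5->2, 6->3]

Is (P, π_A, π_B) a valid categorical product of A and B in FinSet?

|A|·|B| = 2·4 = 8;  |P| = 7
  → cardinalities differ; no bijection possible.

Answer: NOT A VALID PRODUCT — |P|=7 ≠ |A|·|B|=8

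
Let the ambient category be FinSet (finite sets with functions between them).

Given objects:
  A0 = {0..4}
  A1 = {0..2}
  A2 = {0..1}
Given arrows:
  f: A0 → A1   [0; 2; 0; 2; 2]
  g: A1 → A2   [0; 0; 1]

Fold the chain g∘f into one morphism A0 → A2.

  0 f→0 g→0
  1 f→2 g→1
  2 f→0 g→0
  3 f→2 g→1
  4 f→2 g→1
composite: [0; 1; 0; 1; 1]

Answer: [0; 1; 0; 1; 1]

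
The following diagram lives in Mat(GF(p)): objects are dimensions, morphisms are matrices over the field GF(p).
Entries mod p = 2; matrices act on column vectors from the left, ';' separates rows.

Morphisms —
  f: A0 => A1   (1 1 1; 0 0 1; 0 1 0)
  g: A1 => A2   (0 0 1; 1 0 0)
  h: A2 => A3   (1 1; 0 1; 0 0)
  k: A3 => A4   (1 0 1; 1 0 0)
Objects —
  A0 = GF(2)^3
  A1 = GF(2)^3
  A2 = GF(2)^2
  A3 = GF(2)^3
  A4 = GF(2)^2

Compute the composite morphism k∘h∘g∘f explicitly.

  e0=[1,0,0] f=>[1,0,0] g=>[0,1] h=>[1,1,0] k=>[1,1]
  e1=[0,1,0] f=>[1,0,1] g=>[1,1] h=>[0,1,0] k=>[0,0]
  e2=[0,0,1] f=>[1,1,0] g=>[0,1] h=>[1,1,0] k=>[1,1]
⟦path⟧: (1 0 1; 1 0 1)

Answer: (1 0 1; 1 0 1)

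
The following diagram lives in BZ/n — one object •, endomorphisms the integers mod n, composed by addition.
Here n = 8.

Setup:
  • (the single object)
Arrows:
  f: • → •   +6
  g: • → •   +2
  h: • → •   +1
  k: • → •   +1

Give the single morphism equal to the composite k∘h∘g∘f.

Answer: +2

Derivation:
  0 +6≡6 +2≡0 +1≡1 +1≡2  (mod 8)
result: +2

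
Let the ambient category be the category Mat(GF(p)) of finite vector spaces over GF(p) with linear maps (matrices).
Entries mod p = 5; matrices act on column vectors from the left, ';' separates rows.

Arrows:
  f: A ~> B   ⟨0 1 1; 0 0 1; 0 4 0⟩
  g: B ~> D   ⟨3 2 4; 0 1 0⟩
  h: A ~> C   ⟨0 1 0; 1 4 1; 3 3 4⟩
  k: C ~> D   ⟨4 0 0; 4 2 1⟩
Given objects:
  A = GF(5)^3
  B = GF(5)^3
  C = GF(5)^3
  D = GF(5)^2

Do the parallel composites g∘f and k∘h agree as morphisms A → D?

Answer: COMMUTES

Derivation:
1) trace f;g:
  e0=⟨1,0,0⟩ f~>⟨0,0,0⟩ g~>⟨0,0⟩
  e1=⟨0,1,0⟩ f~>⟨1,0,4⟩ g~>⟨4,0⟩
  e2=⟨0,0,1⟩ f~>⟨1,1,0⟩ g~>⟨0,1⟩
  result₁ = ⟨0 4 0; 0 0 1⟩
2) trace h;k:
  e0=⟨1,0,0⟩ h~>⟨0,1,3⟩ k~>⟨0,0⟩
  e1=⟨0,1,0⟩ h~>⟨1,4,3⟩ k~>⟨4,0⟩
  e2=⟨0,0,1⟩ h~>⟨0,1,4⟩ k~>⟨0,1⟩
  result₂ = ⟨0 4 0; 0 0 1⟩
Equal? same morphism ✓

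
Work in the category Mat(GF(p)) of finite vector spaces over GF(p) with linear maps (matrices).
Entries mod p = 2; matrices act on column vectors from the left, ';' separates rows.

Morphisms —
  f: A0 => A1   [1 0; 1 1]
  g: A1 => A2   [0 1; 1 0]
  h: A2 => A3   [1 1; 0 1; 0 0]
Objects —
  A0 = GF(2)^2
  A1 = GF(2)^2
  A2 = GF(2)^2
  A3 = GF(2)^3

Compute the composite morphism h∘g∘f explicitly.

  e0=(1,0) f=>(1,1) g=>(1,1) h=>(0,1,0)
  e1=(0,1) f=>(0,1) g=>(1,0) h=>(1,0,0)
result: [0 1; 1 0; 0 0]

Answer: [0 1; 1 0; 0 0]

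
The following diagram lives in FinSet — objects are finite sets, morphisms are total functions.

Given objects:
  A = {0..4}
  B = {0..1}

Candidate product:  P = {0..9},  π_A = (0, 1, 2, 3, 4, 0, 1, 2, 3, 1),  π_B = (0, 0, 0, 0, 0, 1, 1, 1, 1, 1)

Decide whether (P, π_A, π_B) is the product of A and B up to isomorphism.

Answer: NOT A VALID PRODUCT — duplicate pair at indices 6,9

Work:
|A|·|B| = 5·2 = 10;  |P| = 10
Check the pairing map k ↦ (π_A(k), π_B(k)):
  0 -> (0,0)
  1 -> (1,0)
  2 -> (2,0)
  3 -> (3,0)
  4 -> (4,0)
  5 -> (0,1)
  6 -> (1,1)
  7 -> (2,1)
  8 -> (3,1)
  9 -> (1,1)  ✗ repeats pair of k=6
distinct pairs in image: 9 / 10 needed
  → (1,1) hit at k=6 and k=9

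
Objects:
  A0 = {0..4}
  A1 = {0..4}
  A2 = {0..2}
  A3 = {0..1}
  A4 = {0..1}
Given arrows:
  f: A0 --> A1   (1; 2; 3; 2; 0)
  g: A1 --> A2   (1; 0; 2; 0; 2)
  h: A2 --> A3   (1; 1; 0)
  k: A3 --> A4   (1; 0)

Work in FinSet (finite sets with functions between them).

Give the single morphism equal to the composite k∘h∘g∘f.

  0 f-->1 g-->0 h-->1 k-->0
  1 f-->2 g-->2 h-->0 k-->1
  2 f-->3 g-->0 h-->1 k-->0
  3 f-->2 g-->2 h-->0 k-->1
  4 f-->0 g-->1 h-->1 k-->0
composite: (0; 1; 0; 1; 0)

Answer: (0; 1; 0; 1; 0)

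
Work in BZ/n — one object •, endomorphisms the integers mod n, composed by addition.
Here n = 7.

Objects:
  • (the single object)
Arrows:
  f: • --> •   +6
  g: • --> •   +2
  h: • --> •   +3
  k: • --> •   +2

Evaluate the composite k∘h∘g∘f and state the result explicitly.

  0 +6≡6 +2≡1 +3≡4 +2≡6  (mod 7)
result: +6

Answer: +6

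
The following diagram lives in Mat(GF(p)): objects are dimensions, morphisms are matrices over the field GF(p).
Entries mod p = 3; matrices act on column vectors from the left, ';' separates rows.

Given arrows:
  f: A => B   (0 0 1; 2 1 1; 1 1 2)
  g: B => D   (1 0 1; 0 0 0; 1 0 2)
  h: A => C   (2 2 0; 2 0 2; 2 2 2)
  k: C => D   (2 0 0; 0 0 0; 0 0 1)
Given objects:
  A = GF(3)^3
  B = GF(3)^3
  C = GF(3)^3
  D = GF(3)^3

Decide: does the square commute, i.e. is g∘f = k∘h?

Path 1 = f;g:
  e0=[1,0,0] f=>[0,2,1] g=>[1,0,2]
  e1=[0,1,0] f=>[0,1,1] g=>[1,0,2]
  e2=[0,0,1] f=>[1,1,2] g=>[0,0,2]
  result₁ = (1 1 0; 0 0 0; 2 2 2)
Path 2 = h;k:
  e0=[1,0,0] h=>[2,2,2] k=>[1,0,2]
  e1=[0,1,0] h=>[2,0,2] k=>[1,0,2]
  e2=[0,0,1] h=>[0,2,2] k=>[0,0,2]
  result₂ = (1 1 0; 0 0 0; 2 2 2)
Equal? same morphism ✓

Answer: COMMUTES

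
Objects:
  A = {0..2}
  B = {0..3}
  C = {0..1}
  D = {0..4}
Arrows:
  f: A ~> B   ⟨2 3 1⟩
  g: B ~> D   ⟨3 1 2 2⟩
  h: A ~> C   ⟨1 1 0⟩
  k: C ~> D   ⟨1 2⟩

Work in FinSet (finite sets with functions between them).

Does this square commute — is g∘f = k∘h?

Answer: COMMUTES

Work:
1) trace f;g:
  0 f~>2 g~>2
  1 f~>3 g~>2
  2 f~>1 g~>1
  composite₁ = ⟨2 2 1⟩
2) trace h;k:
  0 h~>1 k~>2
  1 h~>1 k~>2
  2 h~>0 k~>1
  composite₂ = ⟨2 2 1⟩
Equal? equal; square commutes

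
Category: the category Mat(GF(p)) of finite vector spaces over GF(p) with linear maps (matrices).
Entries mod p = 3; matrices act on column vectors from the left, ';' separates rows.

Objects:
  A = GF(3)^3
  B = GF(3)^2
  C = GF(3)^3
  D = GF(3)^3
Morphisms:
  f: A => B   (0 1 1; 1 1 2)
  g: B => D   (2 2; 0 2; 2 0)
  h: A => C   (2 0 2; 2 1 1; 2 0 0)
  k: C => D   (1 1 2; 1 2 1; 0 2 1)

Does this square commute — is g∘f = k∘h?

Answer: COMMUTES

Trace:
1) trace f;g:
  e0=⟨1,0,0⟩ f=>⟨0,1⟩ g=>⟨2,2,0⟩
  e1=⟨0,1,0⟩ f=>⟨1,1⟩ g=>⟨1,2,2⟩
  e2=⟨0,0,1⟩ f=>⟨1,2⟩ g=>⟨0,1,2⟩
  ⟦path⟧₁ = (2 1 0; 2 2 1; 0 2 2)
2) trace h;k:
  e0=⟨1,0,0⟩ h=>⟨2,2,2⟩ k=>⟨2,2,0⟩
  e1=⟨0,1,0⟩ h=>⟨0,1,0⟩ k=>⟨1,2,2⟩
  e2=⟨0,0,1⟩ h=>⟨2,1,0⟩ k=>⟨0,1,2⟩
  ⟦path⟧₂ = (2 1 0; 2 2 1; 0 2 2)
Equal? equal; square commutes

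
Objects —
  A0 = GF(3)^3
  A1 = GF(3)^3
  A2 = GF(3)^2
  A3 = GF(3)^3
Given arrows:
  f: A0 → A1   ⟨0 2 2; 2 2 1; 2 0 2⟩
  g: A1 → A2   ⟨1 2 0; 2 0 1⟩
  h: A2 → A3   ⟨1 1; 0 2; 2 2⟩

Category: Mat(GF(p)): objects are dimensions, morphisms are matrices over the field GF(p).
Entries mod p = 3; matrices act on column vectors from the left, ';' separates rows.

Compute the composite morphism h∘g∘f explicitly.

  e0=[1,0,0] f→[0,2,2] g→[1,2] h→[0,1,0]
  e1=[0,1,0] f→[2,2,0] g→[0,1] h→[1,2,2]
  e2=[0,0,1] f→[2,1,2] g→[1,0] h→[1,0,2]
result: ⟨0 1 1; 1 2 0; 0 2 2⟩

Answer: ⟨0 1 1; 1 2 0; 0 2 2⟩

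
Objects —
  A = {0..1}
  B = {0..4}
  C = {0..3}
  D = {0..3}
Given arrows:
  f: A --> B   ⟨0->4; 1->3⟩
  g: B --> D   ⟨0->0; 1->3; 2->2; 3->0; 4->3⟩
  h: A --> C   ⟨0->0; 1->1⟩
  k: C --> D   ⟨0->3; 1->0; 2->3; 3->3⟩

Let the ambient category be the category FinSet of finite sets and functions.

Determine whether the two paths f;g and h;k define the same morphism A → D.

1) trace f;g:
  0 f-->4 g-->3
  1 f-->3 g-->0
  ⟦path⟧₁ = ⟨0->3; 1->0⟩
2) trace h;k:
  0 h-->0 k-->3
  1 h-->1 k-->0
  ⟦path⟧₂ = ⟨0->3; 1->0⟩
Equal? equal; square commutes

Answer: COMMUTES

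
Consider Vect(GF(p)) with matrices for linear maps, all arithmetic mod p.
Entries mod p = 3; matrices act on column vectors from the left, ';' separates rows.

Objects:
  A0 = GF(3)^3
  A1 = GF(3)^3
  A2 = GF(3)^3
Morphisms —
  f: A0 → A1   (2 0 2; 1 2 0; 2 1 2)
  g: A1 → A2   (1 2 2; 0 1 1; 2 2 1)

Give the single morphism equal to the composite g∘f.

Answer: (2 0 0; 0 0 2; 2 2 0)

Derivation:
  e0=⟨1,0,0⟩ f→⟨2,1,2⟩ g→⟨2,0,2⟩
  e1=⟨0,1,0⟩ f→⟨0,2,1⟩ g→⟨0,0,2⟩
  e2=⟨0,0,1⟩ f→⟨2,0,2⟩ g→⟨0,2,0⟩
composite: (2 0 0; 0 0 2; 2 2 0)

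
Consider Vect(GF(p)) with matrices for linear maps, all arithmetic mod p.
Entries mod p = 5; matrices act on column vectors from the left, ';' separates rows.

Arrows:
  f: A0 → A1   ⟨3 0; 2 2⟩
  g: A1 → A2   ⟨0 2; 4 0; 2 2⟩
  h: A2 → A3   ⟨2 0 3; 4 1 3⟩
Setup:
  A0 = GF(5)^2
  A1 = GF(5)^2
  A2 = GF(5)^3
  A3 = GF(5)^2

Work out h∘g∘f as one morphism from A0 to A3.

  e0=[1,0] f→[3,2] g→[4,2,0] h→[3,3]
  e1=[0,1] f→[0,2] g→[4,0,4] h→[0,3]
result: ⟨3 0; 3 3⟩

Answer: ⟨3 0; 3 3⟩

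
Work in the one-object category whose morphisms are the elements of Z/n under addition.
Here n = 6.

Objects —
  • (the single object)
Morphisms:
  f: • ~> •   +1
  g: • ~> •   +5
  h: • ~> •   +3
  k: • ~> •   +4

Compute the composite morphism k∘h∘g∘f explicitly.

  0 +1≡1 +5≡0 +3≡3 +4≡1  (mod 6)
composite: +1

Answer: +1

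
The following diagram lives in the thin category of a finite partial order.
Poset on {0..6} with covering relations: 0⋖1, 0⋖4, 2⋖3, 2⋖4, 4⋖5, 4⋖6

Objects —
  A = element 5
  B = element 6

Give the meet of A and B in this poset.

Common predecessors of 5,6: {0,2,4}
  0 ⊑ 4
  2 ⊑ 4
  4 ⊑ 4
glb = 4

Answer: A∧B = 4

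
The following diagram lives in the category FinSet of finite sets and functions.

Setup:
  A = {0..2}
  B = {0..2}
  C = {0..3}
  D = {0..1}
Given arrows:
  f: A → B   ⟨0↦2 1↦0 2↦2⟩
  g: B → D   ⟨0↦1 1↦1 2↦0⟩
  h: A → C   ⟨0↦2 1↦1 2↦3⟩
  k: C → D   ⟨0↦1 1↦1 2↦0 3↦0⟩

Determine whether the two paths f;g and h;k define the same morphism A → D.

Answer: COMMUTES

Derivation:
Path 1 = f;g:
  0 f→2 g→0
  1 f→0 g→1
  2 f→2 g→0
  ⟦path⟧₁ = ⟨0↦0 1↦1 2↦0⟩
Path 2 = h;k:
  0 h→2 k→0
  1 h→1 k→1
  2 h→3 k→0
  ⟦path⟧₂ = ⟨0↦0 1↦1 2↦0⟩
Equal? same morphism ✓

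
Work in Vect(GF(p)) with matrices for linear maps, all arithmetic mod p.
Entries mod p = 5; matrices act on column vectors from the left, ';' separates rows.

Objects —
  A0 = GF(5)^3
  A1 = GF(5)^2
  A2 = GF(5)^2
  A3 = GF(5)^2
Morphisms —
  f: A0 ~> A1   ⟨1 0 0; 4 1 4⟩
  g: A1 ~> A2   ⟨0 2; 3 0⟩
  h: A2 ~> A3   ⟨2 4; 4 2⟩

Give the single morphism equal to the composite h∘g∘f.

  e0=⟨1,0,0⟩ f~>⟨1,4⟩ g~>⟨3,3⟩ h~>⟨3,3⟩
  e1=⟨0,1,0⟩ f~>⟨0,1⟩ g~>⟨2,0⟩ h~>⟨4,3⟩
  e2=⟨0,0,1⟩ f~>⟨0,4⟩ g~>⟨3,0⟩ h~>⟨1,2⟩
⟦path⟧: ⟨3 4 1; 3 3 2⟩

Answer: ⟨3 4 1; 3 3 2⟩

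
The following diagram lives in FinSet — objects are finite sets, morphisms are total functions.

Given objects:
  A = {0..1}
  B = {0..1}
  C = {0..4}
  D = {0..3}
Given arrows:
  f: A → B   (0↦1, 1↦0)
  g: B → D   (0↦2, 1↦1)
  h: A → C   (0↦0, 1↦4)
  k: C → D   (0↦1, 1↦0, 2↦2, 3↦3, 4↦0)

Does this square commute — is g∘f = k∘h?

Along f;g (path 1):
  0 f→1 g→1
  1 f→0 g→2
  ⟦path⟧₁ = (0↦1, 1↦2)
Along h;k (path 2):
  0 h→0 k→1
  1 h→4 k→0
  ⟦path⟧₂ = (0↦1, 1↦0)
Equal? differ; not commutative

Answer: DOES NOT COMMUTE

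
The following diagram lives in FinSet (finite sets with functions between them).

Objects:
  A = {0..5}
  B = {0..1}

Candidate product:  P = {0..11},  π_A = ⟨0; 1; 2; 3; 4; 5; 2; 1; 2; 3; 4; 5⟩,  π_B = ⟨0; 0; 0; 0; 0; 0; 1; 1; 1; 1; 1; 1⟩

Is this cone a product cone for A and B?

|A|·|B| = 6·2 = 12;  |P| = 12
Check the pairing map k ↦ (π_A(k), π_B(k)):
  0 -> (0,0)
  1 -> (1,0)
  2 -> (2,0)
  3 -> (3,0)
  4 -> (4,0)
  5 -> (5,0)
  6 -> (2,1)
  7 -> (1,1)
  8 -> (2,1)  ✗ repeats pair of k=6
  9 -> (3,1)
  10 -> (4,1)
  11 -> (5,1)
distinct pairs in image: 11 / 12 needed
  → (2,1) hit at k=6 and k=8

Answer: NOT A VALID PRODUCT — duplicate pair at indices 8,6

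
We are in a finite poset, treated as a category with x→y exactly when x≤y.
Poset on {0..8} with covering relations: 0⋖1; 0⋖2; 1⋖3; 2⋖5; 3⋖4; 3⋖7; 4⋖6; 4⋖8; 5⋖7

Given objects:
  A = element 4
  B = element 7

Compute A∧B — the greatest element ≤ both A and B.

Lower bounds of A=4 and B=7: {0,1,3}
  0 ≤ 3
  1 ≤ 3
  3 ≤ 3
glb = 3

Answer: A∧B = 3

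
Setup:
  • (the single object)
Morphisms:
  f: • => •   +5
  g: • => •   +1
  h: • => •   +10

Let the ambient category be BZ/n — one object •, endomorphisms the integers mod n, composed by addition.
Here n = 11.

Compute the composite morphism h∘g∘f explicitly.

  0 +5≡5 +1≡6 +10≡5  (mod 11)
result: +5

Answer: +5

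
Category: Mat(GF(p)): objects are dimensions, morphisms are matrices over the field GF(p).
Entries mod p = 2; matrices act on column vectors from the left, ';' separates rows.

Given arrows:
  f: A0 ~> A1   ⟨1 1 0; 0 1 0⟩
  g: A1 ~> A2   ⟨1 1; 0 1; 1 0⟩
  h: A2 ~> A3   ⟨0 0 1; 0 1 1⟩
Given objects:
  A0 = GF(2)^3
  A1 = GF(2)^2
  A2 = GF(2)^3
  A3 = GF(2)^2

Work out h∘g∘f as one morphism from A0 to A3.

Answer: ⟨1 1 0; 1 0 0⟩

Trace:
  e0=[1,0,0] f~>[1,0] g~>[1,0,1] h~>[1,1]
  e1=[0,1,0] f~>[1,1] g~>[0,1,1] h~>[1,0]
  e2=[0,0,1] f~>[0,0] g~>[0,0,0] h~>[0,0]
result: ⟨1 1 0; 1 0 0⟩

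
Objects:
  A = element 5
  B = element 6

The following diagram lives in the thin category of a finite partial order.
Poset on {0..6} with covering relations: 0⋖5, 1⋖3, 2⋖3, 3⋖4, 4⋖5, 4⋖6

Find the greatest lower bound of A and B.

Lower bounds of A=5 and B=6: {1,2,3,4}
  1 ≤ 4
  2 ≤ 4
  3 ≤ 4
  4 ≤ 4
glb = 4

Answer: A∧B = 4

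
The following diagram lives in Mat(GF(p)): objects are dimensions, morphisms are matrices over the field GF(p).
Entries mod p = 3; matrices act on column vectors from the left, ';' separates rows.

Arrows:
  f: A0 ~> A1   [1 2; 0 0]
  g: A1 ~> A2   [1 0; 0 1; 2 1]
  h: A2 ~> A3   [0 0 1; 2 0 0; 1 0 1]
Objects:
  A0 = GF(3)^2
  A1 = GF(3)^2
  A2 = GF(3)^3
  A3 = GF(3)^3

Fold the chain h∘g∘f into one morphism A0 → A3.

Answer: [2 1; 2 1; 0 0]

Work:
  e0=(1,0) f~>(1,0) g~>(1,0,2) h~>(2,2,0)
  e1=(0,1) f~>(2,0) g~>(2,0,1) h~>(1,1,0)
result: [2 1; 2 1; 0 0]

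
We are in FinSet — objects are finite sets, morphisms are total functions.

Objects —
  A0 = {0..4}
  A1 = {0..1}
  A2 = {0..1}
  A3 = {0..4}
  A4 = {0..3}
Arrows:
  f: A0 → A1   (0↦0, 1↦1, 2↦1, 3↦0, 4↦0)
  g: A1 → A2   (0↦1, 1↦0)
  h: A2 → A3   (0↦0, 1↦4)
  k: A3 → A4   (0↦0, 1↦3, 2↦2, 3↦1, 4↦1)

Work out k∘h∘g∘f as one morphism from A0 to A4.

Answer: (0↦1, 1↦0, 2↦0, 3↦1, 4↦1)

Trace:
  0 f→0 g→1 h→4 k→1
  1 f→1 g→0 h→0 k→0
  2 f→1 g→0 h→0 k→0
  3 f→0 g→1 h→4 k→1
  4 f→0 g→1 h→4 k→1
result: (0↦1, 1↦0, 2↦0, 3↦1, 4↦1)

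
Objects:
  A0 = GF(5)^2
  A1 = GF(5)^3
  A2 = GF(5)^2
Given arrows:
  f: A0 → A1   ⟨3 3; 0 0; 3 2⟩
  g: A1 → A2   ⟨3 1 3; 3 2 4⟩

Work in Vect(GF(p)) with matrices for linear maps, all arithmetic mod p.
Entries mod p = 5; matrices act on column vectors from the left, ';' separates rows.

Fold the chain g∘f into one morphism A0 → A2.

Answer: ⟨3 0; 1 2⟩

Trace:
  e0=(1,0) f→(3,0,3) g→(3,1)
  e1=(0,1) f→(3,0,2) g→(0,2)
⟦path⟧: ⟨3 0; 1 2⟩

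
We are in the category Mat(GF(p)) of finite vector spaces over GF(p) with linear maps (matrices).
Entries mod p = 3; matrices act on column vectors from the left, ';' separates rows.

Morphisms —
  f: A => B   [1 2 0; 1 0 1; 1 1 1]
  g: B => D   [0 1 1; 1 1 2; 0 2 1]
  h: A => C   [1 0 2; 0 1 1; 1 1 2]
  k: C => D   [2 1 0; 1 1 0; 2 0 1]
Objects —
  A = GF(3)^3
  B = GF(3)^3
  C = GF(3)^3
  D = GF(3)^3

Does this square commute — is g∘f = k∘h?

Answer: COMMUTES

Trace:
1) trace f;g:
  e0=⟨1,0,0⟩ f=>⟨1,1,1⟩ g=>⟨2,1,0⟩
  e1=⟨0,1,0⟩ f=>⟨2,0,1⟩ g=>⟨1,1,1⟩
  e2=⟨0,0,1⟩ f=>⟨0,1,1⟩ g=>⟨2,0,0⟩
  ⟦path⟧₁ = [2 1 2; 1 1 0; 0 1 0]
2) trace h;k:
  e0=⟨1,0,0⟩ h=>⟨1,0,1⟩ k=>⟨2,1,0⟩
  e1=⟨0,1,0⟩ h=>⟨0,1,1⟩ k=>⟨1,1,1⟩
  e2=⟨0,0,1⟩ h=>⟨2,1,2⟩ k=>⟨2,0,0⟩
  ⟦path⟧₂ = [2 1 2; 1 1 0; 0 1 0]
Equal? equal; square commutes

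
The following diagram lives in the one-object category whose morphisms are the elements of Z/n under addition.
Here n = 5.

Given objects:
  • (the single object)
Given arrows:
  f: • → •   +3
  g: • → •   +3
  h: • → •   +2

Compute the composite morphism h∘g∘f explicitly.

  0 +3≡3 +3≡1 +2≡3  (mod 5)
composite: +3

Answer: +3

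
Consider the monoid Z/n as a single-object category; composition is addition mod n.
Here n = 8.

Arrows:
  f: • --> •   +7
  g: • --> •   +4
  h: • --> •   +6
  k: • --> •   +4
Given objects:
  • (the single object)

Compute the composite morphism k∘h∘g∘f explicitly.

Answer: +5

Derivation:
  0 +7≡7 +4≡3 +6≡1 +4≡5  (mod 8)
composite: +5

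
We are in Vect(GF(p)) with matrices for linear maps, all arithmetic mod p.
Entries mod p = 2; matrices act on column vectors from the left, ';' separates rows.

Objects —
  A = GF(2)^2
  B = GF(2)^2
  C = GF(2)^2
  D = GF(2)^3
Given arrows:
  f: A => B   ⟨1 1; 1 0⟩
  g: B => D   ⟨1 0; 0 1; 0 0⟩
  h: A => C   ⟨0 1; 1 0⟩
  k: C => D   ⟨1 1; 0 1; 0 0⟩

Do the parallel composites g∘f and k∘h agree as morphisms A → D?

1) trace f;g:
  e0=⟨1,0⟩ f=>⟨1,1⟩ g=>⟨1,1,0⟩
  e1=⟨0,1⟩ f=>⟨1,0⟩ g=>⟨1,0,0⟩
  result₁ = ⟨1 1; 1 0; 0 0⟩
2) trace h;k:
  e0=⟨1,0⟩ h=>⟨0,1⟩ k=>⟨1,1,0⟩
  e1=⟨0,1⟩ h=>⟨1,0⟩ k=>⟨1,0,0⟩
  result₂ = ⟨1 1; 1 0; 0 0⟩
Equal? equal; square commutes

Answer: COMMUTES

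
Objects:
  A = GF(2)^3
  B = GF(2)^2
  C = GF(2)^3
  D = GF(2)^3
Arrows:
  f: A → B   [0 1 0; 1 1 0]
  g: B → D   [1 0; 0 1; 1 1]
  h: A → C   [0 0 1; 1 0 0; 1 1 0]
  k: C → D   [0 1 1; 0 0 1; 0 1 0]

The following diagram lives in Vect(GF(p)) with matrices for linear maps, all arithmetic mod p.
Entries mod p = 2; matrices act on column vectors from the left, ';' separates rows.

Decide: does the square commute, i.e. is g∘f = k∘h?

Answer: COMMUTES

Trace:
1) trace f;g:
  e0=[1,0,0] f→[0,1] g→[0,1,1]
  e1=[0,1,0] f→[1,1] g→[1,1,0]
  e2=[0,0,1] f→[0,0] g→[0,0,0]
  result₁ = [0 1 0; 1 1 0; 1 0 0]
2) trace h;k:
  e0=[1,0,0] h→[0,1,1] k→[0,1,1]
  e1=[0,1,0] h→[0,0,1] k→[1,1,0]
  e2=[0,0,1] h→[1,0,0] k→[0,0,0]
  result₂ = [0 1 0; 1 1 0; 1 0 0]
Equal? YES — commutes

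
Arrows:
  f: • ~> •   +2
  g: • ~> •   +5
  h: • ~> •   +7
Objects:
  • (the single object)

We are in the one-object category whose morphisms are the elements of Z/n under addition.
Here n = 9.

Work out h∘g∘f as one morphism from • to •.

Answer: +5

Trace:
  0 +2≡2 +5≡7 +7≡5  (mod 9)
composite: +5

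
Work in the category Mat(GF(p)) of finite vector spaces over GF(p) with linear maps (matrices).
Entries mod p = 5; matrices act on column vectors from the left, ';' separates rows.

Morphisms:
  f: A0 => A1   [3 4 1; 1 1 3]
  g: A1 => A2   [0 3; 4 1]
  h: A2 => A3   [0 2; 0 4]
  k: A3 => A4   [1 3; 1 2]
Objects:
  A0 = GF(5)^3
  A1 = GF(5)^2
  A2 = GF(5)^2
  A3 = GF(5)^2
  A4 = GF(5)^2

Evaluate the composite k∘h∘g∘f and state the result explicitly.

  e0=(1,0,0) f=>(3,1) g=>(3,3) h=>(1,2) k=>(2,0)
  e1=(0,1,0) f=>(4,1) g=>(3,2) h=>(4,3) k=>(3,0)
  e2=(0,0,1) f=>(1,3) g=>(4,2) h=>(4,3) k=>(3,0)
result: [2 3 3; 0 0 0]

Answer: [2 3 3; 0 0 0]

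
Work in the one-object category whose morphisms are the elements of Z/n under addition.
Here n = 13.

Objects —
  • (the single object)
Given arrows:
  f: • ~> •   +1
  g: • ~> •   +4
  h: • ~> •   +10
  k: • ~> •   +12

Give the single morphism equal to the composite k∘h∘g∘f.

  0 +1≡1 +4≡5 +10≡2 +12≡1  (mod 13)
⟦path⟧: +1

Answer: +1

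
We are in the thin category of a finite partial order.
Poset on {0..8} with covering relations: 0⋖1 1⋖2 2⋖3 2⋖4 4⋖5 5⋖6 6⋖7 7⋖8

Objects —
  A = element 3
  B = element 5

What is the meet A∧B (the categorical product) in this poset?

{x : x<=A ∧ x<=B} = {0,1,2}  (A=3, B=5)
  0 <= 2
  1 <= 2
  2 <= 2
glb = 2

Answer: A∧B = 2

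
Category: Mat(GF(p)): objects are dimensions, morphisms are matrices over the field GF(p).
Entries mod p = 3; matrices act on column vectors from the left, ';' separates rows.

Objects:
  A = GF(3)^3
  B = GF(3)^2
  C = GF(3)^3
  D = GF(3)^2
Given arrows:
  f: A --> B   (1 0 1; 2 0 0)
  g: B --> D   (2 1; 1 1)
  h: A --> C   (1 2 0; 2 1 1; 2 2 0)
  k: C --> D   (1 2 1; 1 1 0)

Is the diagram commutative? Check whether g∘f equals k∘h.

Answer: COMMUTES

Trace:
Along f;g (path 1):
  e0=[1,0,0] f-->[1,2] g-->[1,0]
  e1=[0,1,0] f-->[0,0] g-->[0,0]
  e2=[0,0,1] f-->[1,0] g-->[2,1]
  composite₁ = (1 0 2; 0 0 1)
Along h;k (path 2):
  e0=[1,0,0] h-->[1,2,2] k-->[1,0]
  e1=[0,1,0] h-->[2,1,2] k-->[0,0]
  e2=[0,0,1] h-->[0,1,0] k-->[2,1]
  composite₂ = (1 0 2; 0 0 1)
Equal? YES — commutes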